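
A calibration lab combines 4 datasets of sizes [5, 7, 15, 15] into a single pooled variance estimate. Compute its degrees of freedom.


nu = sum_i (n_i - 1)
nu = ((5 - 1) + (7 - 1) + (15 - 1) + (15 - 1))
nu = 4 + 6 + 14 + 14
nu = 38

38


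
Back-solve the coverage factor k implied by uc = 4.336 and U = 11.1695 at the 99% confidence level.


k = U / uc
k = 11.1695 / 4.336
k = 2.576

2.576


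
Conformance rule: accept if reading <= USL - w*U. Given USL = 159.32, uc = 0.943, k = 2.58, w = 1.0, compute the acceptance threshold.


U = k * uc = 2.58 * 0.943 = 2.43294
guard band g = w * U = 1.0 * 2.43294 = 2.43294
AL = USL - g = 159.32 - 2.43294
AL = 156.8871

156.8871


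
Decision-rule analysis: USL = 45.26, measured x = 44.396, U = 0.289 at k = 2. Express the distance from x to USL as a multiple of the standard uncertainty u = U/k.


u = U / k = 0.289 / 2 = 0.1445
margin = |USL - x| = |45.26 - 44.396| = 0.864
z = margin / u = 0.864 / 0.1445
z = 5.9792

5.9792


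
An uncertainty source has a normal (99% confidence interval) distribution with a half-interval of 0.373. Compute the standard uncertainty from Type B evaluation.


u_B = half_width / 2.576
u_B = 0.373 / 2.576
u_B = 0.1448

0.1448


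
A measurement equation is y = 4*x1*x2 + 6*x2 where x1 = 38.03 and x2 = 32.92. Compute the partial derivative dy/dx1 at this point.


y = 4*x1*x2 + 6*x2
dy/dx1 = 4*x2
Evaluate at x2 = 32.92: c1 = 4 * 32.92
c1 = 131.6800

131.6800


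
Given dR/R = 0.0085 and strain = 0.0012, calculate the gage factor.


GF = (dR/R) / epsilon
= 0.0085 / 0.0012
= 7.0833

7.0833


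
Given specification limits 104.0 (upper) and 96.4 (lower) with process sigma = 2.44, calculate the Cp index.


Cp = (USL - LSL) / (6 * sigma)
= (104.0 - 96.4) / (6 * 2.44)
= 7.6000 / 14.6400
= 0.5191

0.5191


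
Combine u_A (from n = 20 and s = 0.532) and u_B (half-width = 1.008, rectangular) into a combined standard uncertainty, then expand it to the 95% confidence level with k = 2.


u_A = s / sqrt(n) = 0.532 / sqrt(20) = 0.11895882
u_B = half_width / sqrt(3) = 1.008 / sqrt(3) = 0.58196907
uc = sqrt(u_A^2 + u_B^2) = sqrt(0.11895882^2 + 0.58196907^2) = 0.59400269
U = k * uc = 2 * 0.59400269
U = 1.1880

1.1880


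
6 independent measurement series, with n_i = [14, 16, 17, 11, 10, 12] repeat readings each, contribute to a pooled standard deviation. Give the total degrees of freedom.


nu = sum_i (n_i - 1)
nu = ((14 - 1) + (16 - 1) + (17 - 1) + (11 - 1) + (10 - 1) + (12 - 1))
nu = 13 + 15 + 16 + 10 + 9 + 11
nu = 74

74


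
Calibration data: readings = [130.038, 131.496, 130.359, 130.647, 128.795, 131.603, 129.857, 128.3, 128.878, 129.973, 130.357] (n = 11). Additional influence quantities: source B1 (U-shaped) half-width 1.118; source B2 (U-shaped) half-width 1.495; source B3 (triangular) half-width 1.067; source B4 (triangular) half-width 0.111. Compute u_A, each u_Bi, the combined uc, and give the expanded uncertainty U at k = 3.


mean = (130.038 + 131.496 + 130.359 + 130.647 + 128.795 + 131.603 + 129.857 + 128.3 + 128.878 + 129.973 + 130.357) / 11 = 130.0275455
s = sqrt(sum((x - mean)^2)/(n-1)) = 1.0534585
u_A = s / sqrt(n) = 1.0534585 / sqrt(11) = 0.31762969
u_B1 = 1.118 / sqrt(2) = 0.79054538
u_B2 = 1.495 / sqrt(2) = 1.0571246
u_B3 = 1.067 / sqrt(6) = 0.43560093
u_B4 = 0.111 / sqrt(6) = 0.04531556
uc = sqrt(0.31762969^2 + 0.79054538^2 + 1.0571246^2 + 0.43560093^2 + 0.04531556^2) = 1.426592
U = k * uc = 3 * 1.426592
U = 4.2798

4.2798


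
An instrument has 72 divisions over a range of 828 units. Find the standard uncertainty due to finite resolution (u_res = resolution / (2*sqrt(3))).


resolution = range / divisions
resolution = 828 / 72 = 11.5
u_res = resolution / (2*sqrt(3))
u_res = 11.5 / 3.4641016
u_res = 3.3198

3.3198


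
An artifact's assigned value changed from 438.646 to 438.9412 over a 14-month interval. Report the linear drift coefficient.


rate = (v2 - v1) / months
= (438.9412 - 438.646) / 14
= 0.2952 / 14
= 0.0211

0.0211


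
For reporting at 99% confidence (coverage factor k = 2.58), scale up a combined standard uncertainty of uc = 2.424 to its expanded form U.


U = k * uc
U = 2.58 * 2.424
U = 6.2539

6.2539


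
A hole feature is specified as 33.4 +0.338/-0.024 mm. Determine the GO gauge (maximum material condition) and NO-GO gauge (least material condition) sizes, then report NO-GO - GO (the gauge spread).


GO = nominal - lower_tol (smallest hole = maximum material condition)
GO = 33.4 - 0.024 = 33.376
NO-GO = nominal + upper_tol (largest hole = least material condition)
NO-GO = 33.4 + 0.338 = 33.738
spread = NO-GO - GO = 33.738 - 33.376 = 0.3620

0.3620


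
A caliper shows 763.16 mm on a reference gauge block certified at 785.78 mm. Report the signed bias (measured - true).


Systematic error = measured - true
= 763.16 - 785.78
= -22.6200

-22.6200


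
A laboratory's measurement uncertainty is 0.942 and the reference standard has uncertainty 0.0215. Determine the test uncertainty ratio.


TUR = u_lab / u_ref
= 0.942 / 0.0215
= 43.8140

43.8140


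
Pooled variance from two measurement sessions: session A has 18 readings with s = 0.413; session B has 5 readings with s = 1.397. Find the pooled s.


s_p = sqrt(((n1-1)*s1^2 + (n2-1)*s2^2) / (n1+n2-2))
numerator = (18-1)*0.413^2 + (5-1)*1.397^2 = 2.899673 + 7.806436 = 10.706109
denominator = 18 + 5 - 2 = 21
s_p^2 = 10.706109 / 21 = 0.50981471
s_p = sqrt(0.50981471) = 0.7140

0.7140


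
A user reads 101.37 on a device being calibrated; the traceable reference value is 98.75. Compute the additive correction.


Correction = standard - reading
= 98.75 - 101.37
= -2.6200

-2.6200


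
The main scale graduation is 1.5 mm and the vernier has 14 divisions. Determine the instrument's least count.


LC = MSD / n_div
= 1.5 / 14
= 0.1071

0.1071


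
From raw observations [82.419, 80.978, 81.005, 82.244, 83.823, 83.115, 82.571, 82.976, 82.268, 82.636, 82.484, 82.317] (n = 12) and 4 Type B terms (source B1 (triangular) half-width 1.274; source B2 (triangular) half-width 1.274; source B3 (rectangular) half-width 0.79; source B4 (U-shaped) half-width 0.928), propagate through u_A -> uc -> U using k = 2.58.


mean = (82.419 + 80.978 + 81.005 + 82.244 + 83.823 + 83.115 + 82.571 + 82.976 + 82.268 + 82.636 + 82.484 + 82.317) / 12 = 82.403
s = sqrt(sum((x - mean)^2)/(n-1)) = 0.79640864
u_A = s / sqrt(n) = 0.79640864 / sqrt(12) = 0.22990337
u_B1 = 1.274 / sqrt(6) = 0.52010832
u_B2 = 1.274 / sqrt(6) = 0.52010832
u_B3 = 0.79 / sqrt(3) = 0.45610671
u_B4 = 0.928 / sqrt(2) = 0.65619509
uc = sqrt(0.22990337^2 + 0.52010832^2 + 0.52010832^2 + 0.45610671^2 + 0.65619509^2) = 1.110183
U = k * uc = 2.58 * 1.110183
U = 2.8643

2.8643


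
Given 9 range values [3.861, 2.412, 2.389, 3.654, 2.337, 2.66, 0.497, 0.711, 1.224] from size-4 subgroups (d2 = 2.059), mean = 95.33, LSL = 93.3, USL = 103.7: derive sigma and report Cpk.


R_bar = (3.861 + 2.412 + 2.389 + 3.654 + 2.337 + 2.66 + 0.497 + 0.711 + 1.224) / 9 = 2.1938889
sigma = R_bar / d2 = 2.1938889 / 2.059 = 1.0655119
Cp = (USL - LSL)/(6*sigma) = (103.7 - 93.3)/(6*1.0655119) = 1.6268
Cpu = (103.7 - 95.33)/(3*1.0655119) = 2.6185
Cpl = (95.33 - 93.3)/(3*1.0655119) = 0.6351
Cpk = min(Cpu, Cpl) = 0.6351

0.6351


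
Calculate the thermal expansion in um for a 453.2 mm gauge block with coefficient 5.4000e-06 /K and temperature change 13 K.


dL = L * alpha * dT
= 453.2 * 5.4000e-06 * 13
= 0.0318146 mm
dL_um = 0.0318146 * 1000 = 31.8146 um

31.8146


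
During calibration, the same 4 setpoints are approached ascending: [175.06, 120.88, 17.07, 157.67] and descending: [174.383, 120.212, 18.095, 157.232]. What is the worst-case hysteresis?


|175.06 - 174.383| = 0.6770
|120.88 - 120.212| = 0.6680
|17.07 - 18.095| = 1.0250
|157.67 - 157.232| = 0.4380
hysteresis = max(diffs) = 1.0250

1.0250


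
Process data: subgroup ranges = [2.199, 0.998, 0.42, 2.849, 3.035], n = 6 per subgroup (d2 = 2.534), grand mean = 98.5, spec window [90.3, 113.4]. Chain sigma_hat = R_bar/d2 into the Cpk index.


R_bar = (2.199 + 0.998 + 0.42 + 2.849 + 3.035) / 5 = 1.9002
sigma = R_bar / d2 = 1.9002 / 2.534 = 0.74988161
Cp = (USL - LSL)/(6*sigma) = (113.4 - 90.3)/(6*0.74988161) = 5.1341
Cpu = (113.4 - 98.5)/(3*0.74988161) = 6.6233
Cpl = (98.5 - 90.3)/(3*0.74988161) = 3.6450
Cpk = min(Cpu, Cpl) = 3.6450

3.6450


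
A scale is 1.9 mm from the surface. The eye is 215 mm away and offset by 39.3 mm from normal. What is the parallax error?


error = h * offset / d
= 1.9 * 39.3 / 215
= 0.3473

0.3473


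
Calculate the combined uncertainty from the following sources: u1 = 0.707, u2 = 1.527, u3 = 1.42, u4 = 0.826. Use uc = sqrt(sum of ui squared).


uc = sqrt(0.707^2 + 1.527^2 + 1.42^2 + 0.826^2)
uc = sqrt(5.530254)
uc = 2.3516

2.3516


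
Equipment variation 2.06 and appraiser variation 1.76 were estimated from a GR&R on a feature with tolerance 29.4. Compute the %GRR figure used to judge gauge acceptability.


GRR = sqrt(EV^2 + AV^2) = sqrt(2.06^2 + 1.76^2) = 2.7094649
%GRR = GRR / tol * 100 = 2.7094649 / 29.4 * 100
%GRR = 9.2159

9.2159


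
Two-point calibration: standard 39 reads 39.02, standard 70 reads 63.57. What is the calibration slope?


slope = (y2 - y1) / (x2 - x1)
= (63.57 - 39.02) / (70 - 39)
= 24.5500 / 31
= 0.7919

0.7919


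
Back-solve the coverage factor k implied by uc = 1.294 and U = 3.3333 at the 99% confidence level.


k = U / uc
k = 3.3333 / 1.294
k = 2.576

2.576


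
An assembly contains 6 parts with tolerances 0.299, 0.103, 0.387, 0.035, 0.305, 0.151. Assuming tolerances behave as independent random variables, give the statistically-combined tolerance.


RSS = sqrt(0.299^2 + 0.103^2 + 0.387^2 + 0.035^2 + 0.305^2 + 0.151^2)
= sqrt(0.36683)
= 0.6057

0.6057


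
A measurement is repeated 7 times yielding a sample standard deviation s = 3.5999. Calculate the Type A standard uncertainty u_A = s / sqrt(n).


u_A = s / sqrt(n)
u_A = 3.5999 / sqrt(7)
u_A = 3.5999 / 2.6457513
u_A = 1.3606

1.3606


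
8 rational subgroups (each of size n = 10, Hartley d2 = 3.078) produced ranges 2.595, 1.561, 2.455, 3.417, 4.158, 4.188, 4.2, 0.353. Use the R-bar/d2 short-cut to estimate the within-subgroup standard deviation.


R_bar = (2.595 + 1.561 + 2.455 + 3.417 + 4.158 + 4.188 + 4.2 + 0.353) / 8
R_bar = 22.927 / 8 = 2.865875
sigma_hat = R_bar / d2 = 2.865875 / 3.078 = 0.9311

0.9311


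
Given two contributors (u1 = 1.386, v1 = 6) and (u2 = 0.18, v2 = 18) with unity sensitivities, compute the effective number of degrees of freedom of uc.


uc = sqrt(u1^2 + u2^2) = sqrt(1.386^2 + 0.18^2) = 1.3976394
v_eff = uc^4 / (u1^4/v1 + u2^4/v2)
= 1.3976394^4 / (1.386^4/6 + 0.18^4/18)
= 3.8157555 / 0.61509593
v_eff = 6.2035

6.2035


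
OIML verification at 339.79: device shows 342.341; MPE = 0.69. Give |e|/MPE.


e = indication - reference = 342.341 - 339.79 = 2.5510
|e| = 2.5510
ratio = |e| / MPE = 2.5510 / 0.69
ratio = 3.6971

3.6971


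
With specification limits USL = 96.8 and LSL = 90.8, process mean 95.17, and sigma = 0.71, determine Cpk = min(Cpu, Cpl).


Cpu = (USL - mean) / (3*sigma) = (96.8 - 95.17) / (3*0.71) = 0.7653
Cpl = (mean - LSL) / (3*sigma) = (95.17 - 90.8) / (3*0.71) = 2.0516
Cpk = min(Cpu, Cpl) = 0.7653

0.7653


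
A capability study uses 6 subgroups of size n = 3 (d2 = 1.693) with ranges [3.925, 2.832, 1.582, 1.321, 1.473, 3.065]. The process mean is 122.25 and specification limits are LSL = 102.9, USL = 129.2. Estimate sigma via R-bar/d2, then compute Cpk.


R_bar = (3.925 + 2.832 + 1.582 + 1.321 + 1.473 + 3.065) / 6 = 2.3663333
sigma = R_bar / d2 = 2.3663333 / 1.693 = 1.3977161
Cp = (USL - LSL)/(6*sigma) = (129.2 - 102.9)/(6*1.3977161) = 3.1361
Cpu = (129.2 - 122.25)/(3*1.3977161) = 1.6575
Cpl = (122.25 - 102.9)/(3*1.3977161) = 4.6147
Cpk = min(Cpu, Cpl) = 1.6575

1.6575


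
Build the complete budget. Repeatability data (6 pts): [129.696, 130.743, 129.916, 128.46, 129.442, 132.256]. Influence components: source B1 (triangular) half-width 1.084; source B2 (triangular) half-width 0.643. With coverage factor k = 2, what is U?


mean = (129.696 + 130.743 + 129.916 + 128.46 + 129.442 + 132.256) / 6 = 130.0855
s = sqrt(sum((x - mean)^2)/(n-1)) = 1.2946165
u_A = s / sqrt(n) = 1.2946165 / sqrt(6) = 0.52852497
u_B1 = 1.084 / sqrt(6) = 0.44254115
u_B2 = 0.643 / sqrt(6) = 0.26250365
uc = sqrt(0.52852497^2 + 0.44254115^2 + 0.26250365^2) = 0.73762421
U = k * uc = 2 * 0.73762421
U = 1.4752

1.4752


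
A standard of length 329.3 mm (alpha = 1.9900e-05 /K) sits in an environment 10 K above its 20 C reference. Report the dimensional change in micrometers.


dL = L * alpha * dT
= 329.3 * 1.9900e-05 * 10
= 0.0655307 mm
dL_um = 0.0655307 * 1000 = 65.5307 um

65.5307


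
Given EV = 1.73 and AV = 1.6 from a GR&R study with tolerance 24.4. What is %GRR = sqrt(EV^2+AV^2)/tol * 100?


GRR = sqrt(EV^2 + AV^2) = sqrt(1.73^2 + 1.6^2) = 2.3564592
%GRR = GRR / tol * 100 = 2.3564592 / 24.4 * 100
%GRR = 9.6576

9.6576


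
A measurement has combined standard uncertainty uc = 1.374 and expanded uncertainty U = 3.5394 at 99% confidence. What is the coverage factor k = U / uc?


k = U / uc
k = 3.5394 / 1.374
k = 2.576

2.576


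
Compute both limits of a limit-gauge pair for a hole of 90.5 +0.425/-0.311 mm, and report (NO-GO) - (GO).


GO = nominal - lower_tol (smallest hole = maximum material condition)
GO = 90.5 - 0.311 = 90.189
NO-GO = nominal + upper_tol (largest hole = least material condition)
NO-GO = 90.5 + 0.425 = 90.925
spread = NO-GO - GO = 90.925 - 90.189 = 0.7360

0.7360


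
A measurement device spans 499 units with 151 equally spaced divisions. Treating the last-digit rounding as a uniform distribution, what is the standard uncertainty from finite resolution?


resolution = range / divisions
resolution = 499 / 151 = 3.3046358
u_res = resolution / (2*sqrt(3))
u_res = 3.3046358 / 3.4641016
u_res = 0.9540

0.9540


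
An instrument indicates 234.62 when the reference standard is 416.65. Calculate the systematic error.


Systematic error = measured - true
= 234.62 - 416.65
= -182.0300

-182.0300


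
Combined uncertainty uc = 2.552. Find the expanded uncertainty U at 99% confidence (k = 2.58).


U = k * uc
U = 2.58 * 2.552
U = 6.5842

6.5842


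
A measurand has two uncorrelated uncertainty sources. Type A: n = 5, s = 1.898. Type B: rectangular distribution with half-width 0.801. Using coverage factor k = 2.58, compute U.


u_A = s / sqrt(n) = 1.898 / sqrt(5) = 0.8488114
u_B = half_width / sqrt(3) = 0.801 / sqrt(3) = 0.46245757
uc = sqrt(u_A^2 + u_B^2) = sqrt(0.8488114^2 + 0.46245757^2) = 0.96661668
U = k * uc = 2.58 * 0.96661668
U = 2.4939

2.4939


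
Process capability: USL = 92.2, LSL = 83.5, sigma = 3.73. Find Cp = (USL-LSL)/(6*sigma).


Cp = (USL - LSL) / (6 * sigma)
= (92.2 - 83.5) / (6 * 3.73)
= 8.7000 / 22.3800
= 0.3887

0.3887


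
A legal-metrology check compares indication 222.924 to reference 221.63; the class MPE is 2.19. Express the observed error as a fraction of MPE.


e = indication - reference = 222.924 - 221.63 = 1.2940
|e| = 1.2940
ratio = |e| / MPE = 1.2940 / 2.19
ratio = 0.5909

0.5909


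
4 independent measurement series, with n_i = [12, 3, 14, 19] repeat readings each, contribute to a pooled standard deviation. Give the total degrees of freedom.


nu = sum_i (n_i - 1)
nu = ((12 - 1) + (3 - 1) + (14 - 1) + (19 - 1))
nu = 11 + 2 + 13 + 18
nu = 44

44


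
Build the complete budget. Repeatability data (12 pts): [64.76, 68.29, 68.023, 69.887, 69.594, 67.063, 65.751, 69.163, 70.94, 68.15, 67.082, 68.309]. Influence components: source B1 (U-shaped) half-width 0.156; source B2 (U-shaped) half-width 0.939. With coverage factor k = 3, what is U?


mean = (64.76 + 68.29 + 68.023 + 69.887 + 69.594 + 67.063 + 65.751 + 69.163 + 70.94 + 68.15 + 67.082 + 68.309) / 12 = 68.08433333
s = sqrt(sum((x - mean)^2)/(n-1)) = 1.7448973
u_A = s / sqrt(n) = 1.7448973 / sqrt(12) = 0.50370846
u_B1 = 0.156 / sqrt(2) = 0.11030866
u_B2 = 0.939 / sqrt(2) = 0.66397327
uc = sqrt(0.50370846^2 + 0.11030866^2 + 0.66397327^2) = 0.84068467
U = k * uc = 3 * 0.84068467
U = 2.5221

2.5221


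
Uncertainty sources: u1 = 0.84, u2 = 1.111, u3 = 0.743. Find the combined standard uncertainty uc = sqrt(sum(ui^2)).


uc = sqrt(0.84^2 + 1.111^2 + 0.743^2)
uc = sqrt(2.49197)
uc = 1.5786

1.5786


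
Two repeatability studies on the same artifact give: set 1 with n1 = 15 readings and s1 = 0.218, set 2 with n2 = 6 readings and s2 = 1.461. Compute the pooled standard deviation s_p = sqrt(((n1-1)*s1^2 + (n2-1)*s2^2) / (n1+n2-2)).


s_p = sqrt(((n1-1)*s1^2 + (n2-1)*s2^2) / (n1+n2-2))
numerator = (15-1)*0.218^2 + (6-1)*1.461^2 = 0.665336 + 10.672605 = 11.337941
denominator = 15 + 6 - 2 = 19
s_p^2 = 11.337941 / 19 = 0.59673374
s_p = sqrt(0.59673374) = 0.7725

0.7725


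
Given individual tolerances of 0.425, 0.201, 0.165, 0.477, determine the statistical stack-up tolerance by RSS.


RSS = sqrt(0.425^2 + 0.201^2 + 0.165^2 + 0.477^2)
= sqrt(0.47578)
= 0.6898

0.6898


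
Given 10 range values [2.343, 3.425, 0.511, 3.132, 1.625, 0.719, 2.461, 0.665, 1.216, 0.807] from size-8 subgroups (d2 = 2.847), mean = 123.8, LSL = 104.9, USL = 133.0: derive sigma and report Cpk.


R_bar = (2.343 + 3.425 + 0.511 + 3.132 + 1.625 + 0.719 + 2.461 + 0.665 + 1.216 + 0.807) / 10 = 1.6904
sigma = R_bar / d2 = 1.6904 / 2.847 = 0.5937478
Cp = (USL - LSL)/(6*sigma) = (133.0 - 104.9)/(6*0.5937478) = 7.8877
Cpu = (133.0 - 123.8)/(3*0.5937478) = 5.1649
Cpl = (123.8 - 104.9)/(3*0.5937478) = 10.6106
Cpk = min(Cpu, Cpl) = 5.1649

5.1649


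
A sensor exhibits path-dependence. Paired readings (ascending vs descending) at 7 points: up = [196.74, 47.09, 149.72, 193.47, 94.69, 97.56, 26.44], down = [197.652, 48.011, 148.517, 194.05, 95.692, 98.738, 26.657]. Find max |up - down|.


|196.74 - 197.652| = 0.9120
|47.09 - 48.011| = 0.9210
|149.72 - 148.517| = 1.2030
|193.47 - 194.05| = 0.5800
|94.69 - 95.692| = 1.0020
|97.56 - 98.738| = 1.1780
|26.44 - 26.657| = 0.2170
hysteresis = max(diffs) = 1.2030

1.2030


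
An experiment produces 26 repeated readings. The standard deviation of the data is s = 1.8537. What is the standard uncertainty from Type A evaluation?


u_A = s / sqrt(n)
u_A = 1.8537 / sqrt(26)
u_A = 1.8537 / 5.0990195
u_A = 0.3635

0.3635


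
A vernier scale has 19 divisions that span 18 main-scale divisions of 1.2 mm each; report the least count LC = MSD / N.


LC = MSD / n_div
= 1.2 / 19
= 0.0632

0.0632


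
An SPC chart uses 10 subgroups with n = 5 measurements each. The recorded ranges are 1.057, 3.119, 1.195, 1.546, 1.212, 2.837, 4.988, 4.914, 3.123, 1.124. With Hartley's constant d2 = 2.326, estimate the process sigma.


R_bar = (1.057 + 3.119 + 1.195 + 1.546 + 1.212 + 2.837 + 4.988 + 4.914 + 3.123 + 1.124) / 10
R_bar = 25.115 / 10 = 2.5115
sigma_hat = R_bar / d2 = 2.5115 / 2.326 = 1.0798

1.0798


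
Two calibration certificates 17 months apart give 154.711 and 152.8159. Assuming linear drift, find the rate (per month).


rate = (v2 - v1) / months
= (152.8159 - 154.711) / 17
= -1.8951 / 17
= -0.1115

-0.1115


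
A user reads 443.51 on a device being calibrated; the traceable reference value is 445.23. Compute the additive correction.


Correction = standard - reading
= 445.23 - 443.51
= 1.7200

1.7200


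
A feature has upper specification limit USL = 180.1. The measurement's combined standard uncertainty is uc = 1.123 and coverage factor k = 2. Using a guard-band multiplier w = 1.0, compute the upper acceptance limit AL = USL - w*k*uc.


U = k * uc = 2 * 1.123 = 2.246
guard band g = w * U = 1.0 * 2.246 = 2.246
AL = USL - g = 180.1 - 2.246
AL = 177.8540

177.8540


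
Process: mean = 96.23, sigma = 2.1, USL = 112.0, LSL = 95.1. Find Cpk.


Cpu = (USL - mean) / (3*sigma) = (112.0 - 96.23) / (3*2.1) = 2.5032
Cpl = (mean - LSL) / (3*sigma) = (96.23 - 95.1) / (3*2.1) = 0.1794
Cpk = min(Cpu, Cpl) = 0.1794

0.1794


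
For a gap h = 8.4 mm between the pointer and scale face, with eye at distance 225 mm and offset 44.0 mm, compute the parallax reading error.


error = h * offset / d
= 8.4 * 44.0 / 225
= 1.6427

1.6427


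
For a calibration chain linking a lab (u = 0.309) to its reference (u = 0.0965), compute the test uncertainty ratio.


TUR = u_lab / u_ref
= 0.309 / 0.0965
= 3.2021

3.2021


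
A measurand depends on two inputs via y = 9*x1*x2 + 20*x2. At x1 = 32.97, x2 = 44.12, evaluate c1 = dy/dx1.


y = 9*x1*x2 + 20*x2
dy/dx1 = 9*x2
Evaluate at x2 = 44.12: c1 = 9 * 44.12
c1 = 397.0800

397.0800


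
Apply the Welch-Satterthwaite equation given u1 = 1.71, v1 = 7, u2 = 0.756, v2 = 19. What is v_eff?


uc = sqrt(u1^2 + u2^2) = sqrt(1.71^2 + 0.756^2) = 1.869662
v_eff = uc^4 / (u1^4/v1 + u2^4/v2)
= 1.869662^4 / (1.71^4/7 + 0.756^4/19)
= 12.219471 / 1.2386724
v_eff = 9.8650

9.8650


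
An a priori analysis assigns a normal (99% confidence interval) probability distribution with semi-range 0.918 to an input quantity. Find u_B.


u_B = half_width / 2.576
u_B = 0.918 / 2.576
u_B = 0.3564

0.3564


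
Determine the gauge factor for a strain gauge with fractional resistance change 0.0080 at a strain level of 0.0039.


GF = (dR/R) / epsilon
= 0.0080 / 0.0039
= 2.0513

2.0513


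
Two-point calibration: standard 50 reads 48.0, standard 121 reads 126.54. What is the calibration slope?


slope = (y2 - y1) / (x2 - x1)
= (126.54 - 48.0) / (121 - 50)
= 78.5400 / 71
= 1.1062

1.1062


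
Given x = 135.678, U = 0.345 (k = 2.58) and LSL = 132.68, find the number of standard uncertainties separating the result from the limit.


u = U / k = 0.345 / 2.58 = 0.13372093
margin = |LSL - x| = |132.68 - 135.678| = 2.998
z = margin / u = 2.998 / 0.13372093
z = 22.4198

22.4198


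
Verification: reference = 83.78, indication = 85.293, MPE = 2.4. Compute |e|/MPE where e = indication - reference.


e = indication - reference = 85.293 - 83.78 = 1.5130
|e| = 1.5130
ratio = |e| / MPE = 1.5130 / 2.4
ratio = 0.6304

0.6304


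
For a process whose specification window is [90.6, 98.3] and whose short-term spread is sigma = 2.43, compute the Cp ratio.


Cp = (USL - LSL) / (6 * sigma)
= (98.3 - 90.6) / (6 * 2.43)
= 7.7000 / 14.5800
= 0.5281

0.5281


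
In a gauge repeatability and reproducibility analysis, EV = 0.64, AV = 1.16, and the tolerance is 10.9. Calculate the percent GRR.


GRR = sqrt(EV^2 + AV^2) = sqrt(0.64^2 + 1.16^2) = 1.3248396
%GRR = GRR / tol * 100 = 1.3248396 / 10.9 * 100
%GRR = 12.1545

12.1545


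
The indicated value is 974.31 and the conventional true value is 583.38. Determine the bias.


Systematic error = measured - true
= 974.31 - 583.38
= 390.9300

390.9300


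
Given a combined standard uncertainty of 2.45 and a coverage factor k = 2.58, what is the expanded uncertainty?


U = k * uc
U = 2.58 * 2.45
U = 6.3210

6.3210


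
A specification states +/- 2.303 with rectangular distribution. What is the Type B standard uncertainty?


u_B = half_width / sqrt(3)
u_B = 2.303 / 1.7320508
u_B = 1.3296

1.3296


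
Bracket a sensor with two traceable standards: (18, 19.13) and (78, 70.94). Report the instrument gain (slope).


slope = (y2 - y1) / (x2 - x1)
= (70.94 - 19.13) / (78 - 18)
= 51.8100 / 60
= 0.8635

0.8635


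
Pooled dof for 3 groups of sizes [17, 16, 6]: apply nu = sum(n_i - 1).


nu = sum_i (n_i - 1)
nu = ((17 - 1) + (16 - 1) + (6 - 1))
nu = 16 + 15 + 5
nu = 36

36


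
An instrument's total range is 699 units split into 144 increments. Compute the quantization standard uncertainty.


resolution = range / divisions
resolution = 699 / 144 = 4.8541667
u_res = resolution / (2*sqrt(3))
u_res = 4.8541667 / 3.4641016
u_res = 1.4013

1.4013


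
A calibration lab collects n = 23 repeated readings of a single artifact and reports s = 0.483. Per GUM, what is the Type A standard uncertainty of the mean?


u_A = s / sqrt(n)
u_A = 0.483 / sqrt(23)
u_A = 0.483 / 4.7958315
u_A = 0.1007

0.1007


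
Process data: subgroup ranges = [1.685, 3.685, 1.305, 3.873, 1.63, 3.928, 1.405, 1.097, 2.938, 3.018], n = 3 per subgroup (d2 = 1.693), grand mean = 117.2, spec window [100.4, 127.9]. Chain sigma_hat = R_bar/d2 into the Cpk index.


R_bar = (1.685 + 3.685 + 1.305 + 3.873 + 1.63 + 3.928 + 1.405 + 1.097 + 2.938 + 3.018) / 10 = 2.4564
sigma = R_bar / d2 = 2.4564 / 1.693 = 1.4509155
Cp = (USL - LSL)/(6*sigma) = (127.9 - 100.4)/(6*1.4509155) = 3.1589
Cpu = (127.9 - 117.2)/(3*1.4509155) = 2.4582
Cpl = (117.2 - 100.4)/(3*1.4509155) = 3.8596
Cpk = min(Cpu, Cpl) = 2.4582

2.4582


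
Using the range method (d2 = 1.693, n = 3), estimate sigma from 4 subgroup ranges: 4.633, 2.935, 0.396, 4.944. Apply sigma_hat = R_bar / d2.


R_bar = (4.633 + 2.935 + 0.396 + 4.944) / 4
R_bar = 12.908 / 4 = 3.227
sigma_hat = R_bar / d2 = 3.227 / 1.693 = 1.9061

1.9061


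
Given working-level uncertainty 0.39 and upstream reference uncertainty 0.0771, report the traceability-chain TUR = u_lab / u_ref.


TUR = u_lab / u_ref
= 0.39 / 0.0771
= 5.0584

5.0584


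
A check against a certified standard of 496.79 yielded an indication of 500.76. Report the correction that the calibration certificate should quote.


Correction = standard - reading
= 496.79 - 500.76
= -3.9700

-3.9700


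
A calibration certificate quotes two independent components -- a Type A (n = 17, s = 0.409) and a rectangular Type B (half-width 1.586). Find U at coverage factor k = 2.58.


u_A = s / sqrt(n) = 0.409 / sqrt(17) = 0.099197071
u_B = half_width / sqrt(3) = 1.586 / sqrt(3) = 0.91567753
uc = sqrt(u_A^2 + u_B^2) = sqrt(0.099197071^2 + 0.91567753^2) = 0.92103496
U = k * uc = 2.58 * 0.92103496
U = 2.3763

2.3763


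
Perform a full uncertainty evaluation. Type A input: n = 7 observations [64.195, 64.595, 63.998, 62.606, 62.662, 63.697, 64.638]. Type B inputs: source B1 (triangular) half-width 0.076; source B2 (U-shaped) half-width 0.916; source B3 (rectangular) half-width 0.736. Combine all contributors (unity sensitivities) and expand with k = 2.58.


mean = (64.195 + 64.595 + 63.998 + 62.606 + 62.662 + 63.697 + 64.638) / 7 = 63.77014286
s = sqrt(sum((x - mean)^2)/(n-1)) = 0.8420755
u_A = s / sqrt(n) = 0.8420755 / sqrt(7) = 0.31827462
u_B1 = 0.076 / sqrt(6) = 0.03102687
u_B2 = 0.916 / sqrt(2) = 0.64770981
u_B3 = 0.736 / sqrt(3) = 0.4249298
uc = sqrt(0.31827462^2 + 0.03102687^2 + 0.64770981^2 + 0.4249298^2) = 0.83806607
U = k * uc = 2.58 * 0.83806607
U = 2.1622

2.1622


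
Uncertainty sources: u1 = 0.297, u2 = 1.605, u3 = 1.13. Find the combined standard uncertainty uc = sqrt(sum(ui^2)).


uc = sqrt(0.297^2 + 1.605^2 + 1.13^2)
uc = sqrt(3.941134)
uc = 1.9852

1.9852


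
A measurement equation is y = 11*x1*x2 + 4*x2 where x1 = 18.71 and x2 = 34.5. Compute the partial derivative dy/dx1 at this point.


y = 11*x1*x2 + 4*x2
dy/dx1 = 11*x2
Evaluate at x2 = 34.5: c1 = 11 * 34.5
c1 = 379.5000

379.5000


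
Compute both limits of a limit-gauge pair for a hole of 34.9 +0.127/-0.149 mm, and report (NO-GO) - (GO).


GO = nominal - lower_tol (smallest hole = maximum material condition)
GO = 34.9 - 0.149 = 34.751
NO-GO = nominal + upper_tol (largest hole = least material condition)
NO-GO = 34.9 + 0.127 = 35.027
spread = NO-GO - GO = 35.027 - 34.751 = 0.2760

0.2760


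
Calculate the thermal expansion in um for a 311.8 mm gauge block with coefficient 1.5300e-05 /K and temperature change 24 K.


dL = L * alpha * dT
= 311.8 * 1.5300e-05 * 24
= 0.1144930 mm
dL_um = 0.1144930 * 1000 = 114.4930 um

114.4930


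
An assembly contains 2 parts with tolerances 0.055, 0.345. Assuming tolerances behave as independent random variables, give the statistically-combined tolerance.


RSS = sqrt(0.055^2 + 0.345^2)
= sqrt(0.12205)
= 0.3494

0.3494


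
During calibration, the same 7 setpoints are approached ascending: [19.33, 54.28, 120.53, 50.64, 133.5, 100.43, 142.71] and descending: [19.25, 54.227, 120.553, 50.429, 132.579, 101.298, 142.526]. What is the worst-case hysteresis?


|19.33 - 19.25| = 0.0800
|54.28 - 54.227| = 0.0530
|120.53 - 120.553| = 0.0230
|50.64 - 50.429| = 0.2110
|133.5 - 132.579| = 0.9210
|100.43 - 101.298| = 0.8680
|142.71 - 142.526| = 0.1840
hysteresis = max(diffs) = 0.9210

0.9210


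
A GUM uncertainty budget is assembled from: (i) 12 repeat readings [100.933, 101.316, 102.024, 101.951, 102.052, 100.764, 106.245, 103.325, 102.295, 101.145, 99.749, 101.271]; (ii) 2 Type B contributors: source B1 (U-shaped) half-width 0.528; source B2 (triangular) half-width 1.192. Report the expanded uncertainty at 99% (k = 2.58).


mean = (100.933 + 101.316 + 102.024 + 101.951 + 102.052 + 100.764 + 106.245 + 103.325 + 102.295 + 101.145 + 99.749 + 101.271) / 12 = 101.9225
s = sqrt(sum((x - mean)^2)/(n-1)) = 1.6309448
u_A = s / sqrt(n) = 1.6309448 / sqrt(12) = 0.47081321
u_B1 = 0.528 / sqrt(2) = 0.37335238
u_B2 = 1.192 / sqrt(6) = 0.48663196
uc = sqrt(0.47081321^2 + 0.37335238^2 + 0.48663196^2) = 0.77321908
U = k * uc = 2.58 * 0.77321908
U = 1.9949

1.9949


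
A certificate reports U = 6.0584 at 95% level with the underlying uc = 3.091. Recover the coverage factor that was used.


k = U / uc
k = 6.0584 / 3.091
k = 1.96

1.96


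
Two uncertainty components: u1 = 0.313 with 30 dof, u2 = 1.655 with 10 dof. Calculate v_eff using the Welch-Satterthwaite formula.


uc = sqrt(u1^2 + u2^2) = sqrt(0.313^2 + 1.655^2) = 1.6843379
v_eff = uc^4 / (u1^4/v1 + u2^4/v2)
= 1.6843379^4 / (0.313^4/30 + 1.655^4/10)
= 8.0485359 / 0.75054573
v_eff = 10.7236

10.7236


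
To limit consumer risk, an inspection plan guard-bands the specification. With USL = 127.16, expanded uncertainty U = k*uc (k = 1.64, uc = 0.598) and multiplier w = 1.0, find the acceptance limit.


U = k * uc = 1.64 * 0.598 = 0.98072
guard band g = w * U = 1.0 * 0.98072 = 0.98072
AL = USL - g = 127.16 - 0.98072
AL = 126.1793

126.1793


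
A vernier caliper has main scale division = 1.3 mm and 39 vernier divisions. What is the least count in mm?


LC = MSD / n_div
= 1.3 / 39
= 0.0333

0.0333


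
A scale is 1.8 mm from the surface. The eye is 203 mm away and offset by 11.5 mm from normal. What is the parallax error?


error = h * offset / d
= 1.8 * 11.5 / 203
= 0.1020

0.1020


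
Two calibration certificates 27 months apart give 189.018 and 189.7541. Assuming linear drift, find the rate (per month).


rate = (v2 - v1) / months
= (189.7541 - 189.018) / 27
= 0.7361 / 27
= 0.0273

0.0273


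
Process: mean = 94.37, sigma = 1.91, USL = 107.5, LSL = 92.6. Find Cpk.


Cpu = (USL - mean) / (3*sigma) = (107.5 - 94.37) / (3*1.91) = 2.2914
Cpl = (mean - LSL) / (3*sigma) = (94.37 - 92.6) / (3*1.91) = 0.3089
Cpk = min(Cpu, Cpl) = 0.3089

0.3089


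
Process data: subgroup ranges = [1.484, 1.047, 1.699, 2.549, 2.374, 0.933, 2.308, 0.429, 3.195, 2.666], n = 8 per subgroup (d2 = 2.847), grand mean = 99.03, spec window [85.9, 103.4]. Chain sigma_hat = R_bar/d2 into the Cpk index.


R_bar = (1.484 + 1.047 + 1.699 + 2.549 + 2.374 + 0.933 + 2.308 + 0.429 + 3.195 + 2.666) / 10 = 1.8684
sigma = R_bar / d2 = 1.8684 / 2.847 = 0.65626976
Cp = (USL - LSL)/(6*sigma) = (103.4 - 85.9)/(6*0.65626976) = 4.4443
Cpu = (103.4 - 99.03)/(3*0.65626976) = 2.2196
Cpl = (99.03 - 85.9)/(3*0.65626976) = 6.6690
Cpk = min(Cpu, Cpl) = 2.2196

2.2196


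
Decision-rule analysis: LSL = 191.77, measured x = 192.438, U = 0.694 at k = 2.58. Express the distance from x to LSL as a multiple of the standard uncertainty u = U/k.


u = U / k = 0.694 / 2.58 = 0.26899225
margin = |LSL - x| = |191.77 - 192.438| = 0.668
z = margin / u = 0.668 / 0.26899225
z = 2.4833

2.4833


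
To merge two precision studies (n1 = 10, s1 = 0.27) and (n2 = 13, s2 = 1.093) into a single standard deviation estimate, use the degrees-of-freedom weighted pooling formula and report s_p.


s_p = sqrt(((n1-1)*s1^2 + (n2-1)*s2^2) / (n1+n2-2))
numerator = (10-1)*0.27^2 + (13-1)*1.093^2 = 0.6561 + 14.335788 = 14.991888
denominator = 10 + 13 - 2 = 21
s_p^2 = 14.991888 / 21 = 0.71389943
s_p = sqrt(0.71389943) = 0.8449

0.8449


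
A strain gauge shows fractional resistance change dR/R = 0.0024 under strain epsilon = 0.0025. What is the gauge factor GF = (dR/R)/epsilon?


GF = (dR/R) / epsilon
= 0.0024 / 0.0025
= 0.9600

0.9600


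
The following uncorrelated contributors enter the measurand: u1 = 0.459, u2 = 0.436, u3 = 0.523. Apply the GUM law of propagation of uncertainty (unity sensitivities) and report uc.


uc = sqrt(0.459^2 + 0.436^2 + 0.523^2)
uc = sqrt(0.674306)
uc = 0.8212

0.8212


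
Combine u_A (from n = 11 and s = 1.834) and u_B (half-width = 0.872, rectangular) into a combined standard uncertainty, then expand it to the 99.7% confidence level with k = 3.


u_A = s / sqrt(n) = 1.834 / sqrt(11) = 0.55297181
u_B = half_width / sqrt(3) = 0.872 / sqrt(3) = 0.50344943
uc = sqrt(u_A^2 + u_B^2) = sqrt(0.55297181^2 + 0.50344943^2) = 0.74782294
U = k * uc = 3 * 0.74782294
U = 2.2435

2.2435


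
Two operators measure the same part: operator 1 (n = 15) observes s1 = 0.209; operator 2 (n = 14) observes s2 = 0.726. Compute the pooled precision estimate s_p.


s_p = sqrt(((n1-1)*s1^2 + (n2-1)*s2^2) / (n1+n2-2))
numerator = (15-1)*0.209^2 + (14-1)*0.726^2 = 0.611534 + 6.851988 = 7.463522
denominator = 15 + 14 - 2 = 27
s_p^2 = 7.463522 / 27 = 0.27642674
s_p = sqrt(0.27642674) = 0.5258

0.5258


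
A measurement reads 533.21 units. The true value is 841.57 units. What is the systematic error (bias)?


Systematic error = measured - true
= 533.21 - 841.57
= -308.3600

-308.3600


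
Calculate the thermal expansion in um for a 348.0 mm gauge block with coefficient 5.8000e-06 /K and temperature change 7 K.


dL = L * alpha * dT
= 348.0 * 5.8000e-06 * 7
= 0.0141288 mm
dL_um = 0.0141288 * 1000 = 14.1288 um

14.1288


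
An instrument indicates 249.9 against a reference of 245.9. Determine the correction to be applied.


Correction = standard - reading
= 245.9 - 249.9
= -4.0000

-4.0000


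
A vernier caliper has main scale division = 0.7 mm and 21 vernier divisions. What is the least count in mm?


LC = MSD / n_div
= 0.7 / 21
= 0.0333

0.0333


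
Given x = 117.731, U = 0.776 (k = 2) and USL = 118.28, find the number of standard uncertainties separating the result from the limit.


u = U / k = 0.776 / 2 = 0.388
margin = |USL - x| = |118.28 - 117.731| = 0.549
z = margin / u = 0.549 / 0.388
z = 1.4149

1.4149


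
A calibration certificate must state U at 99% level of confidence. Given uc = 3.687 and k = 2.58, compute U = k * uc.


U = k * uc
U = 2.58 * 3.687
U = 9.5125

9.5125


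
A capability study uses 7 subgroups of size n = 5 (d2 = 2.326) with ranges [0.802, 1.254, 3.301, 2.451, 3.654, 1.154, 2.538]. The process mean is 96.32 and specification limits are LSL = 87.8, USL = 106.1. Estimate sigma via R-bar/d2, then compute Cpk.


R_bar = (0.802 + 1.254 + 3.301 + 2.451 + 3.654 + 1.154 + 2.538) / 7 = 2.1648571
sigma = R_bar / d2 = 2.1648571 / 2.326 = 0.93072102
Cp = (USL - LSL)/(6*sigma) = (106.1 - 87.8)/(6*0.93072102) = 3.2770
Cpu = (106.1 - 96.32)/(3*0.93072102) = 3.5027
Cpl = (96.32 - 87.8)/(3*0.93072102) = 3.0514
Cpk = min(Cpu, Cpl) = 3.0514

3.0514


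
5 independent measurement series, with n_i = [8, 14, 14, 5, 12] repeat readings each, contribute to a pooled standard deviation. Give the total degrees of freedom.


nu = sum_i (n_i - 1)
nu = ((8 - 1) + (14 - 1) + (14 - 1) + (5 - 1) + (12 - 1))
nu = 7 + 13 + 13 + 4 + 11
nu = 48

48


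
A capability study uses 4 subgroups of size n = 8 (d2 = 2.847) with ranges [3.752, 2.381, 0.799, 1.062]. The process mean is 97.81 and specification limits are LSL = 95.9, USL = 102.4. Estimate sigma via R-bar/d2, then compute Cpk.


R_bar = (3.752 + 2.381 + 0.799 + 1.062) / 4 = 1.9985
sigma = R_bar / d2 = 1.9985 / 2.847 = 0.70196698
Cp = (USL - LSL)/(6*sigma) = (102.4 - 95.9)/(6*0.70196698) = 1.5433
Cpu = (102.4 - 97.81)/(3*0.70196698) = 2.1796
Cpl = (97.81 - 95.9)/(3*0.70196698) = 0.9070
Cpk = min(Cpu, Cpl) = 0.9070

0.9070


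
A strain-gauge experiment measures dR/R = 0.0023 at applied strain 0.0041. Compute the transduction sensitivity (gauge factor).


GF = (dR/R) / epsilon
= 0.0023 / 0.0041
= 0.5610

0.5610


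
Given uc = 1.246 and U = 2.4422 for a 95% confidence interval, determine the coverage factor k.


k = U / uc
k = 2.4422 / 1.246
k = 1.96

1.96


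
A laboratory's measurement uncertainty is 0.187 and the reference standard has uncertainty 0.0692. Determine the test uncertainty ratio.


TUR = u_lab / u_ref
= 0.187 / 0.0692
= 2.7023

2.7023


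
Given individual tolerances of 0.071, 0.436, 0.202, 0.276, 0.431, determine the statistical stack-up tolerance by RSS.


RSS = sqrt(0.071^2 + 0.436^2 + 0.202^2 + 0.276^2 + 0.431^2)
= sqrt(0.497878)
= 0.7056

0.7056


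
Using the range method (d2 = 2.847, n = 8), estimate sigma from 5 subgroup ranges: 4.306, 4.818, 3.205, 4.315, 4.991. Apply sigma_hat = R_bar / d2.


R_bar = (4.306 + 4.818 + 3.205 + 4.315 + 4.991) / 5
R_bar = 21.635 / 5 = 4.327
sigma_hat = R_bar / d2 = 4.327 / 2.847 = 1.5198

1.5198


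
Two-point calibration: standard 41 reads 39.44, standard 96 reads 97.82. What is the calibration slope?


slope = (y2 - y1) / (x2 - x1)
= (97.82 - 39.44) / (96 - 41)
= 58.3800 / 55
= 1.0615

1.0615


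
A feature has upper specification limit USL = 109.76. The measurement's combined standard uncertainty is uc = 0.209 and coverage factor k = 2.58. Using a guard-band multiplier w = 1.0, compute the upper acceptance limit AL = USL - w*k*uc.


U = k * uc = 2.58 * 0.209 = 0.53922
guard band g = w * U = 1.0 * 0.53922 = 0.53922
AL = USL - g = 109.76 - 0.53922
AL = 109.2208

109.2208


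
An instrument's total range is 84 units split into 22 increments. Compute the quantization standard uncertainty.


resolution = range / divisions
resolution = 84 / 22 = 3.8181818
u_res = resolution / (2*sqrt(3))
u_res = 3.8181818 / 3.4641016
u_res = 1.1022

1.1022


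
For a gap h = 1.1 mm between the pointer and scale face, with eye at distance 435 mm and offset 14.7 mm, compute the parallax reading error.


error = h * offset / d
= 1.1 * 14.7 / 435
= 0.0372

0.0372


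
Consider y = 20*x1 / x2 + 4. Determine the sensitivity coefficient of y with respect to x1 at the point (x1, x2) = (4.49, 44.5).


y = 20*x1 / x2 + 4
dy/dx1 = 20/x2
Evaluate at x2 = 44.5: c1 = 20 / 44.5
c1 = 0.4494

0.4494


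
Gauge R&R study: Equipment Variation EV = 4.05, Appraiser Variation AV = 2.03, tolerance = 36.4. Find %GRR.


GRR = sqrt(EV^2 + AV^2) = sqrt(4.05^2 + 2.03^2) = 4.5302759
%GRR = GRR / tol * 100 = 4.5302759 / 36.4 * 100
%GRR = 12.4458

12.4458


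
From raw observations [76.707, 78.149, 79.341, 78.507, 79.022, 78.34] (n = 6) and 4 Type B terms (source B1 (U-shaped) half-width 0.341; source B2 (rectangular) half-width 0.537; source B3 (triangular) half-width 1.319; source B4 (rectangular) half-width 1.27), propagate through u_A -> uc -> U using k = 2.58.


mean = (76.707 + 78.149 + 79.341 + 78.507 + 79.022 + 78.34) / 6 = 78.34433333
s = sqrt(sum((x - mean)^2)/(n-1)) = 0.91630468
u_A = s / sqrt(n) = 0.91630468 / sqrt(6) = 0.37407982
u_B1 = 0.341 / sqrt(2) = 0.24112341
u_B2 = 0.537 / sqrt(3) = 0.31003709
u_B3 = 1.319 / sqrt(6) = 0.5384795
u_B4 = 1.27 / sqrt(3) = 0.73323484
uc = sqrt(0.37407982^2 + 0.24112341^2 + 0.31003709^2 + 0.5384795^2 + 0.73323484^2) = 1.0591472
U = k * uc = 2.58 * 1.0591472
U = 2.7326

2.7326


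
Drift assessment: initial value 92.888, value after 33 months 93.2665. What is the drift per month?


rate = (v2 - v1) / months
= (93.2665 - 92.888) / 33
= 0.3785 / 33
= 0.0115

0.0115


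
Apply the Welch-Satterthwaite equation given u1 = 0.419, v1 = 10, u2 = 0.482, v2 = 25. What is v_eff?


uc = sqrt(u1^2 + u2^2) = sqrt(0.419^2 + 0.482^2) = 0.63865875
v_eff = uc^4 / (u1^4/v1 + u2^4/v2)
= 0.63865875^4 / (0.419^4/10 + 0.482^4/25)
= 0.16637017 / 0.0052411441
v_eff = 31.7431

31.7431
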